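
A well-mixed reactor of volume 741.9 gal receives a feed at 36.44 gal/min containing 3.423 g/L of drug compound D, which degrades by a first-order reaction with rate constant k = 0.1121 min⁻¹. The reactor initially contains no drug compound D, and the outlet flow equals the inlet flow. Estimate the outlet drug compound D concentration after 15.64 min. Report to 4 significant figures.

V dC/dt = Q(C_in − C) − k V C.
dC/dt = (Q/V) C_in − (Q/V + k) C; effective rate a = Q/V + k = 0.0491171 + 0.1121 = 0.161217 min⁻¹.
C_ss = Q C_in/(Q + kV) = 1.04287 g/L; C(t) = C_ss + (C₀ − C_ss) e^(−a t).
C(15.64) = 1.04287 + (-1.04287)·e^(−0.161217·15.64) = 1.04287 + (-1.04287)·0.0803442 = 0.959078 g/L.

0.9591 g/L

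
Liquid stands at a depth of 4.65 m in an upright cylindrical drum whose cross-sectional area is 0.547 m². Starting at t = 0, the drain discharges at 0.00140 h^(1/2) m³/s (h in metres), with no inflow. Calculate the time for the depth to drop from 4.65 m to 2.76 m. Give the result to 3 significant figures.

387 s

With no inflow, A dh/dt = −0.00140 √h.
Separate and integrate: 2(√h − √h₀) = −(0.00140/A) t.
t = 2A(√h₀ − √h)/0.00140 = 2·0.547·(√4.65 − √2.76)/0.00140
  = 1.0940 × (2.1564 − 1.6613) / 0.00140 = 386.85 s.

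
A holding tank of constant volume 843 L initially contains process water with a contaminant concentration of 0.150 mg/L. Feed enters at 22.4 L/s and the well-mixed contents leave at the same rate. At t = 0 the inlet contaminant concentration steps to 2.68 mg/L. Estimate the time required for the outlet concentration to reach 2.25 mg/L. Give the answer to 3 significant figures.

66.7 s

Species balance: V dC/dt = Q(C_in − C) ⇒ τ = V/Q = 37.634 s.
C(t) = C_in + (C₀ − C_in) e^(−t/τ). Set C = 2.25 and solve for t:
e^(−t/τ) = (C − C_in)/(C₀ − C_in) = (2.25 − 2.68)/(0.150 − 2.68) = 0.16996
t = −τ ln(…) = 37.634 × 1.7722 = 66.694 s.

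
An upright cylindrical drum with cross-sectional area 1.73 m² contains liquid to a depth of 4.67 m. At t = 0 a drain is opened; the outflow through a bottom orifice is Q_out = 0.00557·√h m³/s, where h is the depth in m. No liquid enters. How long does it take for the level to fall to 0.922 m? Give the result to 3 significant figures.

With no inflow, A dh/dt = −0.00557 √h.
∫ h^(−1/2) dh = −(0.00557/A) ∫ dt, giving 2√h = 2√h₀ − (0.00557/A) t.
t = 2A(√h₀ − √h)/0.00557 = 2·1.73·(√4.67 − √0.922)/0.00557
  = 3.4600 × (2.1610 − 0.96021) / 0.00557 = 745.93 s.

746 s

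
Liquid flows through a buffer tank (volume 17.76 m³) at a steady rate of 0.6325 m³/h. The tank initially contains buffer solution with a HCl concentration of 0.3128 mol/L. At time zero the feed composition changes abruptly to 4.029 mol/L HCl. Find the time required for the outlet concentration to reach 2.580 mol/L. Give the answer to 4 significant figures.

Unsteady species balance (constant V, well mixed): V dC/dt = Q(C_in − C), so τ = V/Q = 28.0791 h.
C(t) = C_in + (C₀ − C_in) e^(−t/τ). Set C = 2.580 and solve for t:
e^(−t/τ) = (C − C_in)/(C₀ − C_in) = (2.580 − 4.029)/(0.3128 − 4.029) = 0.389914
t = −τ ln(…) = 28.0791 × 0.941828 = 26.4456 h.

26.45 h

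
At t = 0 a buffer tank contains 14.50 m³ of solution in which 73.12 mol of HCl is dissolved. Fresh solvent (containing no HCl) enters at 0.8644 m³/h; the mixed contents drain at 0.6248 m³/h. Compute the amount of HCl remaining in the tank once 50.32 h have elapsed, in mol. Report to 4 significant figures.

Total volume: dV/dt = Q_in − Q_out = 0.239600 m³/h, so V(t) = 14.50 + 0.239600 t and V(50.32) = 26.5567 m³.
No HCl enters, so dm/dt = −Q_out · (m/V).
Separate: dm/m = −Q_out dt/V(t) ⇒ ln(m/m₀) = −(Q_out/(Q_in−Q_out)) ln(V/V₀).
m = m₀ (V₀/V)^(Q_out/(Q_in−Q_out)) = 73.12 × (14.50/26.5567)^(2.60768) = 15.0912 mol.

15.09 mol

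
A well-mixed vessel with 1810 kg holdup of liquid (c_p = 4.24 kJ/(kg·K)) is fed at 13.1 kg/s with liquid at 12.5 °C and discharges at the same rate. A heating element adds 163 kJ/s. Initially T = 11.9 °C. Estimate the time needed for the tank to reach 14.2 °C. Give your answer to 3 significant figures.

Energy balance: M c_p dT/dt = ṁ c_p (T_in − T) + 163.
τ = M/ṁ = 138.17 s; T_ss = T_in + Q̇/(ṁ c_p) = 15.435 °C.
T(t) = T_ss + (T₀ − T_ss) e^(−t/τ). Set T = 14.2:
e^(−t/τ) = (14.2 − 15.435)/(11.9 − 15.435) = 0.34929
t = −138.17 · ln(0.34929) = 145.33 s.

145 s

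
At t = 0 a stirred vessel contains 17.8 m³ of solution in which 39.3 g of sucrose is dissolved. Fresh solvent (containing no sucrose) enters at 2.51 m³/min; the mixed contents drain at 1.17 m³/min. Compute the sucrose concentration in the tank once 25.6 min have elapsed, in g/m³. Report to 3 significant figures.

0.295 g/m³

Total volume: dV/dt = Q_in − Q_out = 1.3400 m³/min, so V(t) = 17.8 + 1.3400 t and V(25.6) = 52.104 m³.
Species balance (pure solvent in): dm/dt = −Q_out · m/V(t).
Separate: dm/m = −Q_out dt/V(t) ⇒ ln(m/m₀) = −(Q_out/(Q_in−Q_out)) ln(V/V₀).
m = m₀ (V₀/V)^(Q_out/(Q_in−Q_out)) = 39.3 × (17.8/52.104)^(0.87313) = 15.386 g.
C = m/V = 15.386/52.104 = 0.29529 g/m³.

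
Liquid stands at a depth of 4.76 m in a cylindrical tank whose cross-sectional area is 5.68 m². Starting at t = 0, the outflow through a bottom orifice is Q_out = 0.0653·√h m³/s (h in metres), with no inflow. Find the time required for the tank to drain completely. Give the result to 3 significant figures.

Volume balance on the tank: A dh/dt = −0.0653 √h.
Separate and integrate: 2(√h − √h₀) = −(0.0653/A) t.
Set h = 0: 2√h₀ = (0.0653/A) t_empty ⇒ t_empty = 2A√h₀/0.0653.
t_empty = 2·5.68·√4.76/0.0653 = 11.360·2.1817/0.0653 = 379.55 s.

380 s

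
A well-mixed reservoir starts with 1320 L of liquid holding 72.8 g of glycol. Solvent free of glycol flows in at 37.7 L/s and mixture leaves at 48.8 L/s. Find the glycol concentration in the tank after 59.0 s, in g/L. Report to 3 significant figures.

0.00538 g/L

Let m(t) be the amount of glycol. Volume: V(t) = V₀ + (Q_in − Q_out) t = 1320 − 11.100 t; V(59.0) = 665.10 L.
Solute balance: dm/dt = 0 − Q_out C = −Q_out m/V(t).
Separate: dm/m = −Q_out dt/V(t) ⇒ ln(m/m₀) = −(Q_out/(Q_in−Q_out)) ln(V/V₀).
m = m₀ (V₀/V)^(Q_out/(Q_in−Q_out)) = 72.8 × (1320/665.10)^(-4.3964) = 3.5759 g.
C = m/V = 3.5759/665.10 = 0.0053764 g/L.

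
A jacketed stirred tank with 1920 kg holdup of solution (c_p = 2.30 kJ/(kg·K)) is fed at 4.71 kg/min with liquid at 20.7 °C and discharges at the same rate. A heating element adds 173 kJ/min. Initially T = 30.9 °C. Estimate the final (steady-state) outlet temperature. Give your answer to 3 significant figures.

Heat balance on the well-mixed liquid: M c_p dT/dt = ṁ c_p (T_in − T) + 173.
At steady state dT/dt = 0 ⇒ T_ss = T_in + Q̇/(ṁ c_p) = 20.7 + 173/(4.71·2.30) = 36.670 °C.

36.7 °C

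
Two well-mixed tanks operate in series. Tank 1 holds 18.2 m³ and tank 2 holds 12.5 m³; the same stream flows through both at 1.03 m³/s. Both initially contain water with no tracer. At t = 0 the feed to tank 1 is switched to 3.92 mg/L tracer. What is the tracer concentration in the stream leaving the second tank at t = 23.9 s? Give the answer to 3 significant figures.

Time constants: τᵢ = Vᵢ/Q for each well-mixed tank.
τ₁ = 18.2/1.03 = 17.670 s; τ₂ = 12.5/1.03 = 12.136 s.
Tank 1: C₁ = C_in(1 − e^(−t/τ₁)). Tank 2 (τ₁ ≠ τ₂): C₂ = C_in[1 − (τ₁ e^(−t/τ₁) − τ₂ e^(−t/τ₂))/(τ₁ − τ₂)].
At t = 23.9: e^(−t/τ₁) = 0.25857, e^(−t/τ₂) = 0.13955.
C₂ = 3.92·[1 − (17.670·0.25857 − 12.136·0.13955)/(5.5340)] = 3.92·0.48041 = 1.8832 mg/L.

1.88 mg/L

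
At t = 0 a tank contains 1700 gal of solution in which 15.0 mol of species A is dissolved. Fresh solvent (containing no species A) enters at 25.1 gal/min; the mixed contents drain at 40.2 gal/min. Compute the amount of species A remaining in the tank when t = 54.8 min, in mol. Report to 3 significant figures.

Let m(t) be the amount of species A. Volume: V(t) = V₀ + (Q_in − Q_out) t = 1700 − 15.100 t; V(54.8) = 872.52 gal.
Solute balance: dm/dt = 0 − Q_out C = −Q_out m/V(t).
dm/m = −Q_out dt/(V₀ − 15.100 t); integrating gives ln(m/m₀) = −(Q_out/(Q_in−Q_out)) ln(V/V₀).
m = m₀ (V₀/V)^(Q_out/(Q_in−Q_out)) = 15.0 × (1700/872.52)^(-2.6623) = 2.5404 mol.

2.54 mol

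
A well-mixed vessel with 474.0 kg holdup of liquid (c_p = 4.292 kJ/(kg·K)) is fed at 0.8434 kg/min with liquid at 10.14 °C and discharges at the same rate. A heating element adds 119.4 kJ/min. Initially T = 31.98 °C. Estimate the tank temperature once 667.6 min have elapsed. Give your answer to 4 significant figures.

Energy balance: M c_p dT/dt = ṁ c_p (T_in − T) + 119.4.
τ = M/ṁ = 562.011 min; T_ss = T_in + Q̇/(ṁ c_p) = 10.14 + 119.4/(0.8434·4.292) = 43.1246 °C.
This is linear first-order; T(t) = T_ss + (T₀ − T_ss) e^(−t/τ).
T(667.6) = 43.1246 + (-11.1446)·e^(−667.6/562.011) = 43.1246 + (-11.1446)·0.304868 = 39.7270 °C.

39.73 °C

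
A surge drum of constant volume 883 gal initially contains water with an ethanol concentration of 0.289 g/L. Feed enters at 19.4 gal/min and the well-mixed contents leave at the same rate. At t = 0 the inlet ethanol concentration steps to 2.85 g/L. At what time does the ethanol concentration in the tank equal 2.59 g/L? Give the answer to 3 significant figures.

Species balance: V dC/dt = Q(C_in − C) ⇒ τ = V/Q = 45.515 min.
C(t) = C_in + (C₀ − C_in) e^(−t/τ). Set C = 2.59 and solve for t:
e^(−t/τ) = (C − C_in)/(C₀ − C_in) = (2.59 − 2.85)/(0.289 − 2.85) = 0.10152
t = −τ ln(…) = 45.515 × 2.2875 = 104.12 min.

104 min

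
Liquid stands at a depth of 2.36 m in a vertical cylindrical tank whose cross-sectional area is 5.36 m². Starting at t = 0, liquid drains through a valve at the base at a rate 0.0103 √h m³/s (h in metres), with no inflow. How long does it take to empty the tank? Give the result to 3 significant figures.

1600 s

With no inflow, A dh/dt = −0.0103 √h.
Separate and integrate: 2(√h − √h₀) = −(0.0103/A) t.
Set h = 0: 2√h₀ = (0.0103/A) t_empty ⇒ t_empty = 2A√h₀/0.0103.
t_empty = 2·5.36·√2.36/0.0103 = 10.720·1.5362/0.0103 = 1598.9 s.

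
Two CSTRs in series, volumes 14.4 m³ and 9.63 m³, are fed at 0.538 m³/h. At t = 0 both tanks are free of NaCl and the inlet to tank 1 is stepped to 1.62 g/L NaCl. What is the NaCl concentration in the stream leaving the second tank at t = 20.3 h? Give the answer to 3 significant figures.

Each tank obeys Vᵢ dCᵢ/dt = Q(Cᵢ₋₁ − Cᵢ), so τᵢ = Vᵢ/Q.
τ₁ = 14.4/0.538 = 26.766 h; τ₂ = 9.63/0.538 = 17.900 h.
Solving the cascade with C₁(0)=C₂(0)=0 gives C₂(t) = C_in[1 − (τ₁ e^(−t/τ₁) − τ₂ e^(−t/τ₂))/(τ₁ − τ₂)].
At t = 20.3: e^(−t/τ₁) = 0.46840, e^(−t/τ₂) = 0.32171.
C₂ = 1.62·[1 − (26.766·0.46840 − 17.900·0.32171)/(8.8662)] = 1.62·0.23545 = 0.38143 g/L.

0.381 g/L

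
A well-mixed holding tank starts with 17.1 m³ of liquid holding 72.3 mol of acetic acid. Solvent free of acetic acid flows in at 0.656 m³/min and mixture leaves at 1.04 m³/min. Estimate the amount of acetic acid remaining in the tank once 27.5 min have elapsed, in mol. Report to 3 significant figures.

5.35 mol

Total volume: dV/dt = Q_in − Q_out = -0.38400 m³/min, so V(t) = 17.1 − 0.38400 t and V(27.5) = 6.5400 m³.
No acetic acid enters, so dm/dt = −Q_out · (m/V).
dm/m = −Q_out dt/(V₀ − 0.38400 t); integrating gives ln(m/m₀) = −(Q_out/(Q_in−Q_out)) ln(V/V₀).
m = m₀ (V₀/V)^(Q_out/(Q_in−Q_out)) = 72.3 × (17.1/6.5400)^(-2.7083) = 5.3534 mol.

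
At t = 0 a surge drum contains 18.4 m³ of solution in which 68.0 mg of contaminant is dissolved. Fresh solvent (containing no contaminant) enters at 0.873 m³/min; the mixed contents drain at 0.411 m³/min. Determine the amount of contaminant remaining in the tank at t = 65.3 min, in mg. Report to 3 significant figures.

Total volume: dV/dt = Q_in − Q_out = 0.46200 m³/min, so V(t) = 18.4 + 0.46200 t and V(65.3) = 48.569 m³.
Solute balance: dm/dt = 0 − Q_out C = −Q_out m/V(t).
dm/m = −Q_out dt/(V₀ + 0.46200 t); integrating gives ln(m/m₀) = −(Q_out/(Q_in−Q_out)) ln(V/V₀).
m = m₀ (V₀/V)^(Q_out/(Q_in−Q_out)) = 68.0 × (18.4/48.569)^(0.88961) = 28.675 mg.

28.7 mg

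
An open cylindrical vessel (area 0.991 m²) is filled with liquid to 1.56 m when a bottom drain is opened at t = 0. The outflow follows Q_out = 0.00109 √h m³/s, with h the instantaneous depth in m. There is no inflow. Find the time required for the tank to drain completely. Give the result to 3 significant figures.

Volume balance on the tank: A dh/dt = −0.00109 √h.
∫ h^(−1/2) dh = −(0.00109/A) ∫ dt, giving 2√h = 2√h₀ − (0.00109/A) t.
Set h = 0: 2√h₀ = (0.00109/A) t_empty ⇒ t_empty = 2A√h₀/0.00109.
t_empty = 2·0.991·√1.56/0.00109 = 1.9820·1.2490/0.00109 = 2271.1 s.

2270 s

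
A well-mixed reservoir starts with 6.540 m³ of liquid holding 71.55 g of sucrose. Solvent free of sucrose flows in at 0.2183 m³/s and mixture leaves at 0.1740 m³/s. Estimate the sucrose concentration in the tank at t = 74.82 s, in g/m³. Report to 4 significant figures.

Total volume: dV/dt = Q_in − Q_out = 0.0443000 m³/s, so V(t) = 6.540 + 0.0443000 t and V(74.82) = 9.85453 m³.
No sucrose enters, so dm/dt = −Q_out · (m/V).
dm/m = −Q_out dt/(V₀ + 0.0443000 t); integrating gives ln(m/m₀) = −(Q_out/(Q_in−Q_out)) ln(V/V₀).
m = m₀ (V₀/V)^(Q_out/(Q_in−Q_out)) = 71.55 × (6.540/9.85453)^(3.92777) = 14.2968 g.
C = m/V = 14.2968/9.85453 = 1.45079 g/m³.

1.451 g/m³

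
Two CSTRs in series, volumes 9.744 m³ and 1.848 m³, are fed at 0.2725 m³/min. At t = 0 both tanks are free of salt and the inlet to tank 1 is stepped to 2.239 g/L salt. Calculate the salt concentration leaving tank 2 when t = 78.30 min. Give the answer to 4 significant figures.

Species balance on tank i: dCᵢ/dt = (Cᵢ₋₁ − Cᵢ)/τᵢ with τᵢ = Vᵢ/Q.
τ₁ = 9.744/0.2725 = 35.7578 min; τ₂ = 1.848/0.2725 = 6.78165 min.
Solving the cascade with C₁(0)=C₂(0)=0 gives C₂(t) = C_in[1 − (τ₁ e^(−t/τ₁) − τ₂ e^(−t/τ₂))/(τ₁ − τ₂)].
At t = 78.30: e^(−t/τ₁) = 0.111947, e^(−t/τ₂) = 9.67602e-06.
C₂ = 2.239·[1 − (35.7578·0.111947 − 6.78165·9.67602e-06)/(28.9761)] = 2.239·0.861855 = 1.92969 g/L.

1.930 g/L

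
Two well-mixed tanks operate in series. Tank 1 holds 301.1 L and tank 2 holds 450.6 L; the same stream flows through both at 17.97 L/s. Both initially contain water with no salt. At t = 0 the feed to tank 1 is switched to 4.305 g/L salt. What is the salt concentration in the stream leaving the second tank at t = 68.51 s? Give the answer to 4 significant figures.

Species balance on tank i: dCᵢ/dt = (Cᵢ₋₁ − Cᵢ)/τᵢ with τᵢ = Vᵢ/Q.
τ₁ = 301.1/17.97 = 16.7557 s; τ₂ = 450.6/17.97 = 25.0751 s.
Solving the cascade with C₁(0)=C₂(0)=0 gives C₂(t) = C_in[1 − (τ₁ e^(−t/τ₁) − τ₂ e^(−t/τ₂))/(τ₁ − τ₂)].
At t = 68.51: e^(−t/τ₁) = 0.0167601, e^(−t/τ₂) = 0.0650766.
C₂ = 4.305·[1 − (16.7557·0.0167601 − 25.0751·0.0650766)/(-8.31942)] = 4.305·0.837612 = 3.60592 g/L.

3.606 g/L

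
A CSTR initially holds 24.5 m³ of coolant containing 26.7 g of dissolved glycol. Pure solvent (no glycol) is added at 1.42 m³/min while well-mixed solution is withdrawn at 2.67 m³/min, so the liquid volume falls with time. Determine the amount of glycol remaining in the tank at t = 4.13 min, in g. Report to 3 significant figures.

Let m(t) be the amount of glycol. Volume: V(t) = V₀ + (Q_in − Q_out) t = 24.5 − 1.2500 t; V(4.13) = 19.337 m³.
Species balance (pure solvent in): dm/dt = −Q_out · m/V(t).
Separate: dm/m = −Q_out dt/V(t) ⇒ ln(m/m₀) = −(Q_out/(Q_in−Q_out)) ln(V/V₀).
m = m₀ (V₀/V)^(Q_out/(Q_in−Q_out)) = 26.7 × (24.5/19.337)^(-2.1360) = 16.107 g.

16.1 g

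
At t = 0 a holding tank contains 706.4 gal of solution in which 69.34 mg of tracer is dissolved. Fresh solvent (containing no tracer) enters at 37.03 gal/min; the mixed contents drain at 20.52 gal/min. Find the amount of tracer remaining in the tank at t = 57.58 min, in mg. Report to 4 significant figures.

24.03 mg

Let m(t) be the amount of tracer. Volume: V(t) = V₀ + (Q_in − Q_out) t = 706.4 + 16.5100 t; V(57.58) = 1657.05 gal.
Species balance (pure solvent in): dm/dt = −Q_out · m/V(t).
Separate: dm/m = −Q_out dt/V(t) ⇒ ln(m/m₀) = −(Q_out/(Q_in−Q_out)) ln(V/V₀).
m = m₀ (V₀/V)^(Q_out/(Q_in−Q_out)) = 69.34 × (706.4/1657.05)^(1.24288) = 24.0306 mg.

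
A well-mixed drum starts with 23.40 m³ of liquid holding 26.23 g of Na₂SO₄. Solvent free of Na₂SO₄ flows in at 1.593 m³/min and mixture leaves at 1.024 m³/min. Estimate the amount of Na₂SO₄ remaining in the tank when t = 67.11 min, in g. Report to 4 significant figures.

Let m(t) be the amount of Na₂SO₄. Volume: V(t) = V₀ + (Q_in − Q_out) t = 23.40 + 0.569000 t; V(67.11) = 61.5856 m³.
No Na₂SO₄ enters, so dm/dt = −Q_out · (m/V).
dm/m = −Q_out dt/(V₀ + 0.569000 t); integrating gives ln(m/m₀) = −(Q_out/(Q_in−Q_out)) ln(V/V₀).
m = m₀ (V₀/V)^(Q_out/(Q_in−Q_out)) = 26.23 × (23.40/61.5856)^(1.79965) = 4.59698 g.

4.597 g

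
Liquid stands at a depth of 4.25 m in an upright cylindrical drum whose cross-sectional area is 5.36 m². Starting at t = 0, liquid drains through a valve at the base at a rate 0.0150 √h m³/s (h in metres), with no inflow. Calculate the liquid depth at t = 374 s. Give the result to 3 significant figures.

2.37 m

Unsteady balance on liquid volume: A dh/dt = −0.0150 √h.
∫ h^(−1/2) dh = −(0.0150/A) ∫ dt, giving 2√h = 2√h₀ − (0.0150/A) t.
√h = √4.25 − 0.0150·374/(2·5.36) = 2.0616 − 0.52332 = 1.5382.
h = 1.5382² = 2.3662 m.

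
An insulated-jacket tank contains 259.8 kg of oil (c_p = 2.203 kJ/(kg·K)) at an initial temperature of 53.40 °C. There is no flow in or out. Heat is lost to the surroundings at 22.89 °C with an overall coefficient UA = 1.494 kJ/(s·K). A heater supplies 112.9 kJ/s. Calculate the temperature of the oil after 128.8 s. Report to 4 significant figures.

Heat balance on the well-mixed liquid: M c_p dT/dt = −UA(T − T_amb) + Q̇.
dT/dt = (T_ss − T)/τ with T_ss = T_amb + Q̇/UA = 22.89 + 112.9/1.494 = 98.4589 °C, τ = M c_p/UA = 259.8·2.203/1.494 = 383.092 s.
Integrating: T(t) = T_ss + (T₀ − T_ss) e^(−t/τ).
T(128.8) = 98.4589 + (-45.0589)·0.714472 = 66.2656 °C.

66.27 °C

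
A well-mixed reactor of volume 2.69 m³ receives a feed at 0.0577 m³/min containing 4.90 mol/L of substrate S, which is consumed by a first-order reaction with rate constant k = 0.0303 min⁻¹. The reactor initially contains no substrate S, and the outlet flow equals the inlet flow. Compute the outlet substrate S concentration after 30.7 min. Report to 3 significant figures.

Species balance: V dC/dt = Q C_in − Q C − k V C.
This is linear with rate a = Q/V + k = 0.051750 min⁻¹.
C_ss = Q C_in/(Q + kV) = 2.0310 mol/L; C(t) = C_ss + (C₀ − C_ss) e^(−a t).
C(30.7) = 2.0310 + (-2.0310)·e^(−0.051750·30.7) = 2.0310 + (-2.0310)·0.20419 = 1.6163 mol/L.

1.62 mol/L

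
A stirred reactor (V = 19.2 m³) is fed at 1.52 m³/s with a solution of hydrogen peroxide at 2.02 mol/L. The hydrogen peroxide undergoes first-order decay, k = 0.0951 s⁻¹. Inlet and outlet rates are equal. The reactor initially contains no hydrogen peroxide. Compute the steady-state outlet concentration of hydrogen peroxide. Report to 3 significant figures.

Species balance: V dC/dt = Q C_in − Q C − k V C.
Steady state (dC/dt = 0): C_ss = Q C_in/(Q + kV) = C_in/(1 + kV/Q).
C_ss = 1.52·2.02/(1.52 + 0.0951·19.2) = 3.0704/3.3459 = 0.91765 mol/L.

0.918 mol/L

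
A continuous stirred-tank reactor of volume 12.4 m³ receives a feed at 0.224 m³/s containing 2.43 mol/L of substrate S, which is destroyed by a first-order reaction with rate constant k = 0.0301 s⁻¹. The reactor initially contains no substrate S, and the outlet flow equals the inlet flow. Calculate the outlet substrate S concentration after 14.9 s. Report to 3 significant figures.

V dC/dt = Q(C_in − C) − k V C.
This is linear with rate a = Q/V + k = 0.048165 s⁻¹.
C_ss = Q C_in/(Q + kV) = 0.91139 mol/L; C(t) = C_ss + (C₀ − C_ss) e^(−a t).
C(14.9) = 0.91139 + (-0.91139)·e^(−0.048165·14.9) = 0.91139 + (-0.91139)·0.48790 = 0.46673 mol/L.

0.467 mol/L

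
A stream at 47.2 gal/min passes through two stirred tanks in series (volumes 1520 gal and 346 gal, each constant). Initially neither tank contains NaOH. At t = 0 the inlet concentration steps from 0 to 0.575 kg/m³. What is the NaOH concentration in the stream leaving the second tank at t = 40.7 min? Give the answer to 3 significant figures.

Time constants: τᵢ = Vᵢ/Q for each well-mixed tank.
τ₁ = 1520/47.2 = 32.203 min; τ₂ = 346/47.2 = 7.3305 min.
Solving the cascade with C₁(0)=C₂(0)=0 gives C₂(t) = C_in[1 − (τ₁ e^(−t/τ₁) − τ₂ e^(−t/τ₂))/(τ₁ − τ₂)].
At t = 40.7: e^(−t/τ₁) = 0.28257, e^(−t/τ₂) = 0.0038792.
C₂ = 0.575·[1 − (32.203·0.28257 − 7.3305·0.0038792)/(24.873)] = 0.575·0.63530 = 0.36530 kg/m³.

0.365 kg/m³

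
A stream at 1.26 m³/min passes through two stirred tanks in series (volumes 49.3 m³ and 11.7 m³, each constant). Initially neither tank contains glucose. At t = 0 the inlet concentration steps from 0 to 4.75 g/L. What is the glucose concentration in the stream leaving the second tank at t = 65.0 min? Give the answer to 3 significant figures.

Each tank obeys Vᵢ dCᵢ/dt = Q(Cᵢ₋₁ − Cᵢ), so τᵢ = Vᵢ/Q.
τ₁ = 49.3/1.26 = 39.127 min; τ₂ = 11.7/1.26 = 9.2857 min.
Solving the cascade with C₁(0)=C₂(0)=0 gives C₂(t) = C_in[1 − (τ₁ e^(−t/τ₁) − τ₂ e^(−t/τ₂))/(τ₁ − τ₂)].
At t = 65.0: e^(−t/τ₁) = 0.18990, e^(−t/τ₂) = 0.00091188.
C₂ = 4.75·[1 − (39.127·0.18990 − 9.2857·0.00091188)/(29.841)] = 4.75·0.75129 = 3.5686 g/L.

3.57 g/L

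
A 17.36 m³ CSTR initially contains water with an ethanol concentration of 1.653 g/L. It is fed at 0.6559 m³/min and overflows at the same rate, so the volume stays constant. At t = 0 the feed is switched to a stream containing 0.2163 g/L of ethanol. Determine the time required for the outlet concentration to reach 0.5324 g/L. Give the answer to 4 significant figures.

40.07 min

Mass balance on the solute (V constant): V dC/dt = Q(C_in − C), so τ = V/Q = 26.4674 min.
C(t) = C_in + (C₀ − C_in) e^(−t/τ). Set C = 0.5324 and solve for t:
e^(−t/τ) = (C − C_in)/(C₀ − C_in) = (0.5324 − 0.2163)/(1.653 − 0.2163) = 0.220018
t = −τ ln(…) = 26.4674 × 1.51405 = 40.0729 min.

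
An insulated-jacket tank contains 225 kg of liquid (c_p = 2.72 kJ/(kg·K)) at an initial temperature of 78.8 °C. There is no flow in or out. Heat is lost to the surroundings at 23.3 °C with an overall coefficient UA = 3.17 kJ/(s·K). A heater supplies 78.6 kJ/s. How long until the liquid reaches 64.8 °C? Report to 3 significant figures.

118 s

M c_p dT/dt = −UA(T − T_amb) + Q̇.
τ = M c_p/UA = 193.06 s; T_ss = T_amb + Q̇/UA = 23.3 + 78.6/3.17 = 48.095 °C.
T(t) = T_ss + (T₀ − T_ss)e^(−t/τ); set T = 64.8:
t = −τ ln[(T − T_ss)/(T₀ − T_ss)] = −193.06 · ln(0.54405) = 117.52 s.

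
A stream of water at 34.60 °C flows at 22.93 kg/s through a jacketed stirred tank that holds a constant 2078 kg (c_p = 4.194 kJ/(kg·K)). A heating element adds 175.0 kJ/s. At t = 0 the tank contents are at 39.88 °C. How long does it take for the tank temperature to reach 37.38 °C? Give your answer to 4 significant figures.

M c_p dT/dt = ṁ c_p (T_in − T) + Q̇.
τ = M/ṁ = 90.6236 s; T_ss = T_in + Q̇/(ṁ c_p) = 36.4197 °C.
T(t) = T_ss + (T₀ − T_ss) e^(−t/τ). Set T = 37.38:
e^(−t/τ) = (37.38 − 36.4197)/(39.88 − 36.4197) = 0.277514
t = −90.6236 · ln(0.277514) = 116.169 s.

116.2 s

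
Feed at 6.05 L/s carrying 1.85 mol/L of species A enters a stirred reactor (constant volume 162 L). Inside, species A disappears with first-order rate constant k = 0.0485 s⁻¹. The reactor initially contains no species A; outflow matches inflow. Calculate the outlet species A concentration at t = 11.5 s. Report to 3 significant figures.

Species balance: V dC/dt = Q C_in − Q C − k V C.
dC/dt = (Q/V) C_in − (Q/V + k) C; effective rate a = Q/V + k = 0.037346 + 0.0485 = 0.085846 s⁻¹.
C_ss = Q C_in/(Q + kV) = 0.80481 mol/L; C(t) = C_ss + (C₀ − C_ss) e^(−a t).
C(11.5) = 0.80481 + (-0.80481)·e^(−0.085846·11.5) = 0.80481 + (-0.80481)·0.37261 = 0.50493 mol/L.

0.505 mol/L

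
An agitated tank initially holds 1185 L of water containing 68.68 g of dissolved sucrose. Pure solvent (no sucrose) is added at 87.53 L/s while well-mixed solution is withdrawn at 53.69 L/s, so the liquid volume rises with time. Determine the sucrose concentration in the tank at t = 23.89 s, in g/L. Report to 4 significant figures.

Total volume: dV/dt = Q_in − Q_out = 33.8400 L/s, so V(t) = 1185 + 33.8400 t and V(23.89) = 1993.44 L.
Solute balance: dm/dt = 0 − Q_out C = −Q_out m/V(t).
dm/m = −Q_out dt/(V₀ + 33.8400 t); integrating gives ln(m/m₀) = −(Q_out/(Q_in−Q_out)) ln(V/V₀).
m = m₀ (V₀/V)^(Q_out/(Q_in−Q_out)) = 68.68 × (1185/1993.44)^(1.58658) = 30.0916 g.
C = m/V = 30.0916/1993.44 = 0.0150954 g/L.

0.01510 g/L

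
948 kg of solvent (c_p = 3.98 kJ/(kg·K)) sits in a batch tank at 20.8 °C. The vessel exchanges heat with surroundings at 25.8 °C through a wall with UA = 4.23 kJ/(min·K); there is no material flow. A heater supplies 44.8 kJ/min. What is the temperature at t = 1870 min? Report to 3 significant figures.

34.5 °C

Lumped-capacitance energy balance: M c_p dT/dt = UA(T_amb − T) + Q̇.
dT/dt = (T_ss − T)/τ with T_ss = T_amb + Q̇/UA = 25.8 + 44.8/4.23 = 36.391 °C, τ = M c_p/UA = 948·3.98/4.23 = 891.97 min.
Solution: T(t) = T_ss + (T₀ − T_ss) e^(−t/τ).
T(1870) = 36.391 + (-15.591)·0.12289 = 34.475 °C.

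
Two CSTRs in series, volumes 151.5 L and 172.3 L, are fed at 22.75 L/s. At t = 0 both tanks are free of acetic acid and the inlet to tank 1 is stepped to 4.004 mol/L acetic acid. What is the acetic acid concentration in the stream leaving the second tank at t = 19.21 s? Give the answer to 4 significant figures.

Each tank obeys Vᵢ dCᵢ/dt = Q(Cᵢ₋₁ − Cᵢ), so τᵢ = Vᵢ/Q.
τ₁ = 151.5/22.75 = 6.65934 s; τ₂ = 172.3/22.75 = 7.57363 s.
Tank 1: C₁ = C_in(1 − e^(−t/τ₁)). Tank 2 (τ₁ ≠ τ₂): C₂ = C_in[1 − (τ₁ e^(−t/τ₁) − τ₂ e^(−t/τ₂))/(τ₁ − τ₂)].
At t = 19.21: e^(−t/τ₁) = 0.0558732, e^(−t/τ₂) = 0.0791482.
C₂ = 4.004·[1 − (6.65934·0.0558732 − 7.57363·0.0791482)/(-0.914286)] = 4.004·0.751325 = 3.00831 mol/L.

3.008 mol/L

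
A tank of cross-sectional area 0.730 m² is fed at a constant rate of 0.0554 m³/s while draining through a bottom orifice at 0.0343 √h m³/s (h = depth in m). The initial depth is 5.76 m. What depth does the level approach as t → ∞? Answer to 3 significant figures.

2.61 m

Level balance: A dh/dt = 0.0554 − 0.0343 √h. Setting dh/dt = 0:
Q_in = 0.0343 √h_ss ⇒ √h_ss = 0.0554/0.0343 = 1.6152.
h_ss = 1.6152² = 2.6087 m. (Since h₀ = 5.76 m > h_ss, the level will fall toward this value.)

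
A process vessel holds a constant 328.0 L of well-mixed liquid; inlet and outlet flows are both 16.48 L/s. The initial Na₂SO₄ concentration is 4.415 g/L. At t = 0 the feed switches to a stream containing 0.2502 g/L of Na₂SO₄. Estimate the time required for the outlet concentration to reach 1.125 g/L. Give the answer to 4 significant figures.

Species balance: V dC/dt = Q(C_in − C) ⇒ τ = V/Q = 19.9029 s.
C(t) = C_in + (C₀ − C_in) e^(−t/τ). Set C = 1.125 and solve for t:
e^(−t/τ) = (C − C_in)/(C₀ − C_in) = (1.125 − 0.2502)/(4.415 − 0.2502) = 0.210046
t = −τ ln(…) = 19.9029 × 1.56043 = 31.0571 s.

31.06 s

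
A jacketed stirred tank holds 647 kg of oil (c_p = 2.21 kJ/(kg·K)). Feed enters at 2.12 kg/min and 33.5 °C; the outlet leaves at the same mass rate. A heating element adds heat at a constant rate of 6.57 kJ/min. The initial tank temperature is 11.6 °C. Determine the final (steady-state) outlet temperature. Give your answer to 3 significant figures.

First-law balance (no shaft work): M c_p dT/dt = ṁ c_p (T_in − T) + 6.57.
At steady state dT/dt = 0 ⇒ T_ss = T_in + Q̇/(ṁ c_p) = 33.5 + 6.57/(2.12·2.21) = 34.902 °C.

34.9 °C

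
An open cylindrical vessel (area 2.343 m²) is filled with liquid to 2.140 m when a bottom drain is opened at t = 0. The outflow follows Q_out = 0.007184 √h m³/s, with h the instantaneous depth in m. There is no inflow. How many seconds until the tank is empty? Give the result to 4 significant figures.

954.2 s

A dh/dt = −Q_out = −0.007184 √h.
∫ h^(−1/2) dh = −(0.007184/A) ∫ dt, giving 2√h = 2√h₀ − (0.007184/A) t.
Set h = 0: 2√h₀ = (0.007184/A) t_empty ⇒ t_empty = 2A√h₀/0.007184.
t_empty = 2·2.343·√2.140/0.007184 = 4.68600·1.46287/0.007184 = 954.208 s.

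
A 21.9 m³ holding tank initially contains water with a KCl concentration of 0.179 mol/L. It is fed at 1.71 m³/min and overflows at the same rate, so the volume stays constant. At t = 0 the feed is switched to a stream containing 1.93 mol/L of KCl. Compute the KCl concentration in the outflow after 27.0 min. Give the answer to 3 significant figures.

Mass balance on the solute (V constant): V dC/dt = Q(C_in − C).
Rewrite as dC/dt + C/τ = C_in/τ, τ = V/Q = 12.807 min.
Integrating: C(t) = C_in + (C₀ − C_in) e^(−t/τ).
C(27.0) = 1.93 + (0.179 − 1.93)·e^(−27.0/12.807) = 1.93 + (-1.7510)·0.12145 = 1.7173 mol/L.

1.72 mol/L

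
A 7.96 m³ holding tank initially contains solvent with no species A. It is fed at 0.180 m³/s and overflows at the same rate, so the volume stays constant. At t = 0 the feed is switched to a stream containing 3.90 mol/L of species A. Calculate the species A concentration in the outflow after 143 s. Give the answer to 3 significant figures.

3.75 mol/L

Transient balance on the dissolved component: V dC/dt = Q(C_in − C).
Time constant τ = V/Q = 7.96/0.180 = 44.222 s.
Integrating: C(t) = C_in + (C₀ − C_in) e^(−t/τ).
C(143) = 3.90 + (0 − 3.90)·e^(−143/44.222) = 3.90 + (-3.9000)·0.039413 = 3.7463 mol/L.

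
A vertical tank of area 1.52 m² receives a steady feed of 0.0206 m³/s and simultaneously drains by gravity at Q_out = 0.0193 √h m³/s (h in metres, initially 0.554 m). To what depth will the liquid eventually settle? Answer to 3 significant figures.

1.14 m

A dh/dt = Q_in − 0.0193 √h. Steady state requires inflow = outflow:
Q_in = 0.0193 √h_ss ⇒ √h_ss = 0.0206/0.0193 = 1.0674.
h_ss = 1.0674² = 1.1393 m. (Since h₀ = 0.554 m < h_ss, the level will rise toward this value.)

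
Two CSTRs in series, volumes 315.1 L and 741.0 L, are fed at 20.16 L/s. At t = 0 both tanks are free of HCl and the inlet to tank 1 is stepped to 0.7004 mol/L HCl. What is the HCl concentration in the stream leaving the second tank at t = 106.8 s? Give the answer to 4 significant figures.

Species balance on tank i: dCᵢ/dt = (Cᵢ₋₁ − Cᵢ)/τᵢ with τᵢ = Vᵢ/Q.
τ₁ = 315.1/20.16 = 15.6300 s; τ₂ = 741.0/20.16 = 36.7560 s.
Solving the cascade with C₁(0)=C₂(0)=0 gives C₂(t) = C_in[1 − (τ₁ e^(−t/τ₁) − τ₂ e^(−t/τ₂))/(τ₁ − τ₂)].
At t = 106.8: e^(−t/τ₁) = 0.00107759, e^(−t/τ₂) = 0.0547131.
C₂ = 0.7004·[1 − (15.6300·0.00107759 − 36.7560·0.0547131)/(-21.1260)] = 0.7004·0.905605 = 0.634286 mol/L.

0.6343 mol/L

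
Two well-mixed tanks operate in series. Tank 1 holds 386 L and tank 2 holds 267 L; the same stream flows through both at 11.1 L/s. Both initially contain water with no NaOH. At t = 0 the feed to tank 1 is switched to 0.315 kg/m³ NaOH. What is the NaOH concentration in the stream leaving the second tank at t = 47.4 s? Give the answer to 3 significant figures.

0.152 kg/m³

Time constants: τᵢ = Vᵢ/Q for each well-mixed tank.
τ₁ = 386/11.1 = 34.775 s; τ₂ = 267/11.1 = 24.054 s.
Tank 1: C₁ = C_in(1 − e^(−t/τ₁)). Tank 2 (τ₁ ≠ τ₂): C₂ = C_in[1 − (τ₁ e^(−t/τ₁) − τ₂ e^(−t/τ₂))/(τ₁ − τ₂)].
At t = 47.4: e^(−t/τ₁) = 0.25588, e^(−t/τ₂) = 0.13938.
C₂ = 0.315·[1 − (34.775·0.25588 − 24.054·0.13938)/(10.721)] = 0.315·0.48273 = 0.15206 kg/m³.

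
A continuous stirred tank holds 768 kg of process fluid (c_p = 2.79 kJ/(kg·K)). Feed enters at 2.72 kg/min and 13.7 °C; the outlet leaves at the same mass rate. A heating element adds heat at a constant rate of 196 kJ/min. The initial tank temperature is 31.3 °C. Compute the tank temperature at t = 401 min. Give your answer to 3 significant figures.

Heat balance on the well-mixed liquid: M c_p dT/dt = ṁ c_p (T_in − T) + 196.
τ = M/ṁ = 282.35 min; T_ss = T_in + Q̇/(ṁ c_p) = 13.7 + 196/(2.72·2.79) = 39.528 °C.
This is linear first-order; T(t) = T_ss + (T₀ − T_ss) e^(−t/τ).
T(401) = 39.528 + (-8.2275)·e^(−401/282.35) = 39.528 + (-8.2275)·0.24166 = 37.539 °C.

37.5 °C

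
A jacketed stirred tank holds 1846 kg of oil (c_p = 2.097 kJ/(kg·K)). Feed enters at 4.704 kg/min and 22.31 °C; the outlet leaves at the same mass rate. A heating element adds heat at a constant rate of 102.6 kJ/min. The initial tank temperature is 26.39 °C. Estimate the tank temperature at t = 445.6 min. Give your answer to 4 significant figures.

30.68 °C

M c_p dT/dt = ṁ c_p (T_in − T) + Q̇.
τ = M/ṁ = 392.432 min; T_ss = T_in + Q̇/(ṁ c_p) = 22.31 + 102.6/(4.704·2.097) = 32.7112 °C.
This is linear first-order; T(t) = T_ss + (T₀ − T_ss) e^(−t/τ).
T(445.6) = 32.7112 + (-6.32116)·e^(−445.6/392.432) = 32.7112 + (-6.32116)·0.321267 = 30.6804 °C.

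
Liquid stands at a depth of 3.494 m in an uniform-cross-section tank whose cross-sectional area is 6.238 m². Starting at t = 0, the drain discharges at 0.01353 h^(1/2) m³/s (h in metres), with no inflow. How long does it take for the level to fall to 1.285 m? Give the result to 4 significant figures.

678.3 s

With no inflow, A dh/dt = −0.01353 √h.
∫ h^(−1/2) dh = −(0.01353/A) ∫ dt, giving 2√h = 2√h₀ − (0.01353/A) t.
t = 2A(√h₀ − √h)/0.01353 = 2·6.238·(√3.494 − √1.285)/0.01353
  = 12.4760 × (1.86922 − 1.13358) / 0.01353 = 678.339 s.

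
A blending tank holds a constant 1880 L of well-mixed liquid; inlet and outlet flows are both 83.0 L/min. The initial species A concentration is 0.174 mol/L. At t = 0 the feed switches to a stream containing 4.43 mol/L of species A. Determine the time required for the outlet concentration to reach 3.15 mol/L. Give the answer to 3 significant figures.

27.2 min

Species balance: V dC/dt = Q(C_in − C) ⇒ τ = V/Q = 22.651 min.
C(t) = C_in + (C₀ − C_in) e^(−t/τ). Set C = 3.15 and solve for t:
e^(−t/τ) = (C − C_in)/(C₀ − C_in) = (3.15 − 4.43)/(0.174 − 4.43) = 0.30075
t = −τ ln(…) = 22.651 × 1.2015 = 27.214 min.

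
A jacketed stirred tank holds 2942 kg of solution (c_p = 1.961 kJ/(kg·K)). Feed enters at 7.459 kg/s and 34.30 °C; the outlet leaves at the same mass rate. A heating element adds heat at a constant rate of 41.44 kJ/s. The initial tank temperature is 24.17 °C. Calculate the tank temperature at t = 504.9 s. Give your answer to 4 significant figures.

33.53 °C

Heat balance on the well-mixed liquid: M c_p dT/dt = ṁ c_p (T_in − T) + 41.44.
Rearrange: dT/dt = (T_ss − T)/τ with τ = M/ṁ = 394.423 s and T_ss = T_in + Q̇/(ṁ c_p) = 37.1331 °C.
T approaches T_ss exponentially: T(t) = T_ss + (T₀ − T_ss) e^(−t/τ).
T(504.9) = 37.1331 + (-12.9631)·e^(−504.9/394.423) = 37.1331 + (-12.9631)·0.278010 = 33.5292 °C.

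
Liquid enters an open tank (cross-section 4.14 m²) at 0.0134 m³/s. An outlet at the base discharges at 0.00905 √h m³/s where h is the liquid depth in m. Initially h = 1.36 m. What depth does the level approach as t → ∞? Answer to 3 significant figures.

2.19 m

A dh/dt = Q_in − 0.00905 √h. Steady state requires inflow = outflow:
Q_in = 0.00905 √h_ss ⇒ √h_ss = 0.0134/0.00905 = 1.4807.
h_ss = 1.4807² = 2.1924 m. (Since h₀ = 1.36 m < h_ss, the level will rise toward this value.)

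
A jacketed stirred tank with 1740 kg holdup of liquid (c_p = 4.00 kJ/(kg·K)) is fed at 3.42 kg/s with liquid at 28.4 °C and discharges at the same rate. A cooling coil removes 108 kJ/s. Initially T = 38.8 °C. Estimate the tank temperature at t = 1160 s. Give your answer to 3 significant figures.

22.4 °C

M c_p dT/dt = ṁ c_p (T_in − T) − Q̇.
τ = M/ṁ = 508.77 s; T_ss = T_in − Q̇/(ṁ c_p) = 28.4 − 108/(3.42·4.00) = 20.505 °C.
Solution: T(t) = T_ss + (T₀ − T_ss) e^(−t/τ).
T(1160) = 20.505 + (18.295)·e^(−1160/508.77) = 20.505 + (18.295)·0.10228 = 22.377 °C.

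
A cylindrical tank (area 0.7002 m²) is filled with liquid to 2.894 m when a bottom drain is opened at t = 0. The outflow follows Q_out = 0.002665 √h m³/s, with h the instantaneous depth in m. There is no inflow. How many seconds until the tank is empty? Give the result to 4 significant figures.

893.9 s

A dh/dt = −Q_out = −0.002665 √h.
This is separable: 2 d(√h)/dt = −0.002665/A, so √h = √h₀ − (0.002665/(2A)) t.
Set h = 0: 2√h₀ = (0.002665/A) t_empty ⇒ t_empty = 2A√h₀/0.002665.
t_empty = 2·0.7002·√2.894/0.002665 = 1.40040·1.70118/0.002665 = 893.931 s.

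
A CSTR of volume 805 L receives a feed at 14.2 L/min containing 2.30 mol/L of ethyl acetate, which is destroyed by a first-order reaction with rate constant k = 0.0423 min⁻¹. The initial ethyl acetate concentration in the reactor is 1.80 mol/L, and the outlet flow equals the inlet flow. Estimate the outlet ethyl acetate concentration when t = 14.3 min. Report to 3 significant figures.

Accumulation = in − out − consumed: V dC/dt = Q C_in − Q C − k V C.
This is linear with rate a = Q/V + k = 0.059940 min⁻¹.
C_ss = Q C_in/(Q + kV) = 0.67687 mol/L; C(t) = C_ss + (C₀ − C_ss) e^(−a t).
C(14.3) = 0.67687 + (1.1231)·e^(−0.059940·14.3) = 0.67687 + (1.1231)·0.42437 = 1.1535 mol/L.

1.15 mol/L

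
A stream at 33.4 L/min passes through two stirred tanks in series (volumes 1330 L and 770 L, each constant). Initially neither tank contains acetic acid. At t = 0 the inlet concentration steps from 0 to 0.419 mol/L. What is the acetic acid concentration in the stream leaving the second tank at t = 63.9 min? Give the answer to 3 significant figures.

Time constants: τᵢ = Vᵢ/Q for each well-mixed tank.
τ₁ = 1330/33.4 = 39.820 min; τ₂ = 770/33.4 = 23.054 min.
Solving the cascade with C₁(0)=C₂(0)=0 gives C₂(t) = C_in[1 − (τ₁ e^(−t/τ₁) − τ₂ e^(−t/τ₂))/(τ₁ − τ₂)].
At t = 63.9: e^(−t/τ₁) = 0.20095, e^(−t/τ₂) = 0.062551.
C₂ = 0.419·[1 − (39.820·0.20095 − 23.054·0.062551)/(16.766)] = 0.419·0.60876 = 0.25507 mol/L.

0.255 mol/L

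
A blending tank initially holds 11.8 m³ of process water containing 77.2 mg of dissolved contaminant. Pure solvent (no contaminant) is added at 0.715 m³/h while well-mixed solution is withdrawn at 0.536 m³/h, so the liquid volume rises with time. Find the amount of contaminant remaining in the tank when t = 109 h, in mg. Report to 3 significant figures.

4.15 mg

Total volume: dV/dt = Q_in − Q_out = 0.17900 m³/h, so V(t) = 11.8 + 0.17900 t and V(109) = 31.311 m³.
Species balance (pure solvent in): dm/dt = −Q_out · m/V(t).
Separate: dm/m = −Q_out dt/V(t) ⇒ ln(m/m₀) = −(Q_out/(Q_in−Q_out)) ln(V/V₀).
m = m₀ (V₀/V)^(Q_out/(Q_in−Q_out)) = 77.2 × (11.8/31.311)^(2.9944) = 4.1547 mg.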